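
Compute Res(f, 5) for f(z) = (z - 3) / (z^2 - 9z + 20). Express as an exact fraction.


Step 1: Q(z) = z^2 - 9z + 20 = (z - 5)(z - 4)
Step 2: Q'(z) = 2z - 9
Step 3: Q'(5) = 1, P(5) = 2
Step 4: Res = P(5)/Q'(5) = 2/1 = 2

2


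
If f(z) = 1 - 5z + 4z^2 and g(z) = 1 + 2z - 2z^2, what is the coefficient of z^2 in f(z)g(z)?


Step 1: z^2 term in f*g comes from: (1)*(-2z^2) + (-5z)*(2z) + (4z^2)*(1)
Step 2: = -2 - 10 + 4
Step 3: = -8

-8


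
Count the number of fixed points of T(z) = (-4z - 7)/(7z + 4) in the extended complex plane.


Step 1: Fixed points satisfy T(z) = z
Step 2: 7z^2 + 8z + 7 = 0
Step 3: Discriminant = 8^2 - 4*7*7 = -132
Step 4: Number of fixed points = 2

2


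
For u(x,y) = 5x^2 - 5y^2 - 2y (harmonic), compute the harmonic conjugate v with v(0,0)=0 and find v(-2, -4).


Step 1: v_x = -u_y = 10y + 2
Step 2: v_y = u_x = 10x + 0
Step 3: v = 10xy + 2x + C
Step 4: v(0,0) = 0 => C = 0
Step 5: v(-2, -4) = 76

76


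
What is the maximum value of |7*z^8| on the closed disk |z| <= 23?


Step 1: On |z| = 23, |f(z)| = 7 * |z|^8 = 7 * 23^8
Step 2: By maximum modulus principle, maximum is on boundary.
Step 3: Maximum = 7 * 78310985281 = 548176896967

548176896967


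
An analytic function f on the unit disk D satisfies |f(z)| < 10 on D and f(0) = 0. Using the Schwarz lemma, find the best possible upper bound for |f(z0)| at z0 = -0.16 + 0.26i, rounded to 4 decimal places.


Step 1: g = f/10 maps D -> D with g(0) = 0, so by the Schwarz lemma |g(z)| <= |z|, i.e. |f(z)| <= 10|z|; this is sharp (f(z) = 10z).
Step 2: |z0|^2 = (-0.16)^2 + 0.26^2 = 0.0932
Step 3: |z0| = sqrt(0.0932) = 0.305287
Step 4: Best bound = 10 * |z0| = 10 * 0.305287 = 3.0529

3.0529


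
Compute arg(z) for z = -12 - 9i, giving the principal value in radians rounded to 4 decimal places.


Step 1: z = -12 - 9i
Step 2: arg(z) = atan2(-9, -12)
Step 3: arg(z) = -2.4981

-2.4981


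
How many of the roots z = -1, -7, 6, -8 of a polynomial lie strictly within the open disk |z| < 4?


Step 1: Check each root:
  z = -1: |-1| = 1 < 4
  z = -7: |-7| = 7 >= 4
  z = 6: |6| = 6 >= 4
  z = -8: |-8| = 8 >= 4
Step 2: Count = 1

1


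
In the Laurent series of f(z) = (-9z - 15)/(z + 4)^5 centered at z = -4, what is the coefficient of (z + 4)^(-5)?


Step 1: Write the numerator in powers of (z + 4): -9z - 15 = -9(z + 4) + (-9*(-4) - 15) = -9(z + 4) + 21
Step 2: Divide by (z + 4)^5: f(z) = 21(z + 4)^(-5) - 9(z + 4)^(-4)
Step 3: This finite sum is the Laurent series of f about z = -4.
Step 4: Coefficient of (z + 4)^(-5) = -9*(-4) - 15 = 21

21


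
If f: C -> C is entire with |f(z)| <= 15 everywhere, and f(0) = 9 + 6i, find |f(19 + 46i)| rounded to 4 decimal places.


Step 1: By Liouville's theorem, a bounded entire function is constant.
Step 2: f(z) = f(0) = 9 + 6i for all z.
Step 3: |f(w)| = |9 + 6i| = sqrt(81 + 36)
Step 4: = 10.8167

10.8167


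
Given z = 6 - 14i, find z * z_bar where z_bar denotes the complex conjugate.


Step 1: conj(z) = 6 + 14i
Step 2: z * conj(z) = 6^2 + (-14)^2
Step 3: = 36 + 196 = 232

232


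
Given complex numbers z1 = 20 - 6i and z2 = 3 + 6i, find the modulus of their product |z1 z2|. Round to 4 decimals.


Step 1: |z1| = sqrt(20^2 + (-6)^2) = sqrt(436)
Step 2: |z2| = sqrt(3^2 + 6^2) = sqrt(45)
Step 3: |z1*z2| = |z1|*|z2| = sqrt(436) * sqrt(45) = sqrt(436 * 45) = sqrt(19620)
Step 4: = 140.0714

140.0714


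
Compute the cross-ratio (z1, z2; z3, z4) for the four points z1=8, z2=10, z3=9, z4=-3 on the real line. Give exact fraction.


Step 1: (z1-z3)(z2-z4) = (-1) * 13 = -13
Step 2: (z1-z4)(z2-z3) = 11 * 1 = 11
Step 3: Cross-ratio = -13/11 = -13/11

-13/11


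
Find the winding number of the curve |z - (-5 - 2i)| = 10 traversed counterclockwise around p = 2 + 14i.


Step 1: Center c = (-5, -2), radius = 10
Step 2: |p - c|^2 = 7^2 + 16^2 = 305
Step 3: r^2 = 100
Step 4: |p-c| > r so winding number = 0

0


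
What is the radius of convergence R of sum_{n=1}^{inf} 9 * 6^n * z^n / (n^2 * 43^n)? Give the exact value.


Step 1: General term a_n = 9 * 6^n / (n^2 * 43^n)
Step 2: By the root test, |a_n|^(1/n) = 9^(1/n) * 6 / (n^(2/n) * 43) -> 6/43 as n -> infinity (since 9^(1/n) -> 1 and n^(2/n) -> 1)
Step 3: R = 1/lim|a_n|^(1/n) = 43/6

43/6


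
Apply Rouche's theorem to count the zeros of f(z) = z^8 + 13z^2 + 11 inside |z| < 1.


Step 1: On |z| = 1 the three terms have sizes |z^8| = 1^8 = 1, |13z^2| = 13*1^2 = 13, |11| = 11
Step 2: The dominant term is g(z) = 13z^2; let h(z) = z^8 + 11 so f = g + h
Step 3: On |z| = 1: |g| = 13 and |h| <= 1 + 11 = 12
Step 4: Since 13 > 12, |h| < |g| on |z| = 1, so by Rouche f has the same number of zeros as g inside |z| < 1
Step 5: g(z) = 13z^2 has 2 zeros (at the origin, multiplicity 2) inside |z| < 1. Answer = 2

2


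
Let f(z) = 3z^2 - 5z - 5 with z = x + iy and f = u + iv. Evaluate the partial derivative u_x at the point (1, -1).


Step 1: f(z) = 3(x+iy)^2 - 5(x+iy) - 5
Step 2: u = 3(x^2 - y^2) - 5x - 5
Step 3: u_x = 6x - 5
Step 4: At (1, -1): u_x = 6 - 5 = 1

1


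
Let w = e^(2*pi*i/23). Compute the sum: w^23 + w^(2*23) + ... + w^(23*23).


Step 1: The sum sum_{j=1}^{n} w^(k*j) equals n if n | k, else 0.
Step 2: Here n = 23, k = 23
Step 3: Does n divide k? 23 | 23 -> True
Step 4: Sum = 23

23


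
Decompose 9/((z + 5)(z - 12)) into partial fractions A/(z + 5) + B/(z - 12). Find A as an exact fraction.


Step 1: Multiply both sides by (z + 5) and set z = -5
Step 2: A = 9 / (-5 - 12)
Step 3: A = 9 / (-17)
Step 4: A = -9/17

-9/17


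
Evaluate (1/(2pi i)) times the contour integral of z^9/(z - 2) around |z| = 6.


Step 1: f(z) = z^9, a = 2 is inside |z| = 6
Step 2: By Cauchy integral formula: (1/(2pi*i)) * integral = f(a)
Step 3: f(2) = 2^9 = 512

512


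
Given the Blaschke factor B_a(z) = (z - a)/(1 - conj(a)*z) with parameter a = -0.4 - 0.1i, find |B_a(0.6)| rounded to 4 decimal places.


Step 1: Numerator z0 - a = 0.6 - (-0.4 - 0.1i) = 1 + 0.1i
Step 2: Denominator 1 - conj(a)*z0 = 1 - (-0.4 + 0.1i)*0.6 = 1.24 - 0.06i
Step 3: |z0 - a|^2 = 1^2 + 0.1^2 = 1.01; |1 - conj(a)*z0|^2 = 1.24^2 + (-0.06)^2 = 1.5412
Step 4: |B_a(0.6)| = sqrt(1.01 / 1.5412) = sqrt(0.655334)
Step 5: = 0.8095

0.8095


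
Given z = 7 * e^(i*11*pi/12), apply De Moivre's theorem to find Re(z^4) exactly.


Step 1: By De Moivre's theorem, z^4 = 7^4 * e^(i*4*11*pi/12) = 2401 * (cos(11*pi/3) + i*sin(11*pi/3))
Step 2: |z|^4 = 7^4 = 2401
Step 3: Reduce the angle mod 2*pi: 11*pi/3 - 2*pi = 5*pi/3
Step 4: cos(5*pi/3) = 1/2
Step 5: Re(z^4) = 2401 * 1/2 = 2401/2

2401/2


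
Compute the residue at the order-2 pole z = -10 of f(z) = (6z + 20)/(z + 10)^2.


Step 1: Pole of order 2 at z = -10
Step 2: Res = lim d/dz [(z + 10)^2 * f(z)] as z -> -10
Step 3: (z + 10)^2 * f(z) = 6z + 20
Step 4: d/dz[6z + 20] = 6

6


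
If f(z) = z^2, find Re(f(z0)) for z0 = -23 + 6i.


Step 1: z0 = -23 + 6i
Step 2: z0^2 = (-23)^2 - 6^2 - 276i
Step 3: real part = 529 - 36 = 493

493


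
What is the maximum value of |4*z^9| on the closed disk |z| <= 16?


Step 1: On |z| = 16, |f(z)| = 4 * |z|^9 = 4 * 16^9
Step 2: By maximum modulus principle, maximum is on boundary.
Step 3: Maximum = 4 * 68719476736 = 274877906944

274877906944


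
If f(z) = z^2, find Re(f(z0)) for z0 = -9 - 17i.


Step 1: z0 = -9 - 17i
Step 2: z0^2 = (-9)^2 - (-17)^2 + 306i
Step 3: real part = 81 - 289 = -208

-208


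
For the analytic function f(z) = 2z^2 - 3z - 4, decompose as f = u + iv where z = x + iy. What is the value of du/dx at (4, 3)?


Step 1: f(z) = 2(x+iy)^2 - 3(x+iy) - 4
Step 2: u = 2(x^2 - y^2) - 3x - 4
Step 3: u_x = 4x - 3
Step 4: At (4, 3): u_x = 16 - 3 = 13

13


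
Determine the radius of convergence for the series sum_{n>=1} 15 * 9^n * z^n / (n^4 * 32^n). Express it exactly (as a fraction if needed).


Step 1: General term a_n = 15 * 9^n / (n^4 * 32^n)
Step 2: By the root test, |a_n|^(1/n) = 15^(1/n) * 9 / (n^(4/n) * 32) -> 9/32 as n -> infinity (since 15^(1/n) -> 1 and n^(4/n) -> 1)
Step 3: R = 1/lim|a_n|^(1/n) = 32/9

32/9


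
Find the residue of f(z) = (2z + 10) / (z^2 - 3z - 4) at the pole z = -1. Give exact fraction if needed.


Step 1: Q(z) = z^2 - 3z - 4 = (z + 1)(z - 4)
Step 2: Q'(z) = 2z - 3
Step 3: Q'(-1) = -5, P(-1) = 8
Step 4: Res = P(-1)/Q'(-1) = 8/(-5) = -8/5

-8/5


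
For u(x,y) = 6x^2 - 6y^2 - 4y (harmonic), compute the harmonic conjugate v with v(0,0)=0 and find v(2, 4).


Step 1: v_x = -u_y = 12y + 4
Step 2: v_y = u_x = 12x + 0
Step 3: v = 12xy + 4x + C
Step 4: v(0,0) = 0 => C = 0
Step 5: v(2, 4) = 104

104


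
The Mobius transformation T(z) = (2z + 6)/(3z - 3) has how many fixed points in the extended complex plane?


Step 1: Fixed points satisfy T(z) = z
Step 2: 3z^2 - 5z - 6 = 0
Step 3: Discriminant = (-5)^2 - 4*3*(-6) = 97
Step 4: Number of fixed points = 2

2


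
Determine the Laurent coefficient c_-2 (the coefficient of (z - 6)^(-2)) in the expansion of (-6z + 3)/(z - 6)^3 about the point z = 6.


Step 1: Write the numerator in powers of (z - 6): -6z + 3 = -6(z - 6) + (-6*6 + 3) = -6(z - 6) - 33
Step 2: Divide by (z - 6)^3: f(z) = -33(z - 6)^(-3) - 6(z - 6)^(-2)
Step 3: This finite sum is the Laurent series of f about z = 6.
Step 4: Coefficient of (z - 6)^(-2) = coefficient of (z - 6) in the re-centred numerator = -6

-6


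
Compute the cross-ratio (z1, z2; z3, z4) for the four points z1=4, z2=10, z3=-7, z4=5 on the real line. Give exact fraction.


Step 1: (z1-z3)(z2-z4) = 11 * 5 = 55
Step 2: (z1-z4)(z2-z3) = (-1) * 17 = -17
Step 3: Cross-ratio = -55/17 = -55/17

-55/17


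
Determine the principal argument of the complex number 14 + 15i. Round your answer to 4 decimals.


Step 1: z = 14 + 15i
Step 2: arg(z) = atan2(15, 14)
Step 3: arg(z) = 0.8199

0.8199


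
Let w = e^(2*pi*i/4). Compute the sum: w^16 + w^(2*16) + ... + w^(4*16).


Step 1: The sum sum_{j=1}^{n} w^(k*j) equals n if n | k, else 0.
Step 2: Here n = 4, k = 16
Step 3: Does n divide k? 4 | 16 -> True
Step 4: Sum = 4

4


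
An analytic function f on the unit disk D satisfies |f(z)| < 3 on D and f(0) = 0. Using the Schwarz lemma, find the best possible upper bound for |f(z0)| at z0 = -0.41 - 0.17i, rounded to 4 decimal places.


Step 1: g = f/3 maps D -> D with g(0) = 0, so by the Schwarz lemma |g(z)| <= |z|, i.e. |f(z)| <= 3|z|; this is sharp (f(z) = 3z).
Step 2: |z0|^2 = (-0.41)^2 + (-0.17)^2 = 0.197
Step 3: |z0| = sqrt(0.197) = 0.443847
Step 4: Best bound = 3 * |z0| = 3 * 0.443847 = 1.3315

1.3315


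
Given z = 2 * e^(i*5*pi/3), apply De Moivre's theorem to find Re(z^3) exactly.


Step 1: By De Moivre's theorem, z^3 = 2^3 * e^(i*3*5*pi/3) = 8 * (cos(5*pi) + i*sin(5*pi))
Step 2: |z|^3 = 2^3 = 8
Step 3: Reduce the angle mod 2*pi: 5*pi - 4*pi = pi
Step 4: cos(pi) = -1
Step 5: Re(z^3) = 8 * (-1) = -8

-8


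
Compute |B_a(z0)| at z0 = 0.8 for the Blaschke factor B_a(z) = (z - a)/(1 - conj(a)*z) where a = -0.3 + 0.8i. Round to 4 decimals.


Step 1: Numerator z0 - a = 0.8 - (-0.3 + 0.8i) = 1.1 - 0.8i
Step 2: Denominator 1 - conj(a)*z0 = 1 - (-0.3 - 0.8i)*0.8 = 1.24 + 0.64i
Step 3: |z0 - a|^2 = 1.1^2 + (-0.8)^2 = 1.85; |1 - conj(a)*z0|^2 = 1.24^2 + 0.64^2 = 1.9472
Step 4: |B_a(0.8)| = sqrt(1.85 / 1.9472) = sqrt(0.950082)
Step 5: = 0.9747

0.9747


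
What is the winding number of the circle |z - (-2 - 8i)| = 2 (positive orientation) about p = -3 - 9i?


Step 1: Center c = (-2, -8), radius = 2
Step 2: |p - c|^2 = (-1)^2 + (-1)^2 = 2
Step 3: r^2 = 4
Step 4: |p-c| < r so winding number = 1

1


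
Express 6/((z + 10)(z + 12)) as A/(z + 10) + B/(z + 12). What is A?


Step 1: Multiply both sides by (z + 10) and set z = -10
Step 2: A = 6 / (-10 + 12)
Step 3: A = 6 / 2
Step 4: A = 3

3


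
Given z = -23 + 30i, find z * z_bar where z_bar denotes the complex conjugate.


Step 1: conj(z) = -23 - 30i
Step 2: z * conj(z) = (-23)^2 + 30^2
Step 3: = 529 + 900 = 1429

1429


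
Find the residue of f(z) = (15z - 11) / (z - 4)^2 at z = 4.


Step 1: Pole of order 2 at z = 4
Step 2: Res = lim d/dz [(z - 4)^2 * f(z)] as z -> 4
Step 3: (z - 4)^2 * f(z) = 15z - 11
Step 4: d/dz[15z - 11] = 15

15


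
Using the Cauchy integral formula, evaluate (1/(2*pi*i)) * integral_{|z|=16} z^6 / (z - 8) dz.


Step 1: f(z) = z^6, a = 8 is inside |z| = 16
Step 2: By Cauchy integral formula: (1/(2pi*i)) * integral = f(a)
Step 3: f(8) = 8^6 = 262144

262144


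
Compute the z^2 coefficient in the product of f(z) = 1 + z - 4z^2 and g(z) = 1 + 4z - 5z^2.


Step 1: z^2 term in f*g comes from: (1)*(-5z^2) + (z)*(4z) + (-4z^2)*(1)
Step 2: = -5 + 4 - 4
Step 3: = -5

-5


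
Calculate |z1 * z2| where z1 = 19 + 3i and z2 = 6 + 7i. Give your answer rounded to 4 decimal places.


Step 1: |z1| = sqrt(19^2 + 3^2) = sqrt(370)
Step 2: |z2| = sqrt(6^2 + 7^2) = sqrt(85)
Step 3: |z1*z2| = |z1|*|z2| = sqrt(370) * sqrt(85) = sqrt(370 * 85) = sqrt(31450)
Step 4: = 177.3415

177.3415


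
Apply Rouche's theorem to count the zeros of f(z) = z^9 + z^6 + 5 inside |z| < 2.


Step 1: On |z| = 2 the three terms have sizes |z^9| = 2^9 = 512, |z^6| = 2^6 = 64, |5| = 5
Step 2: The dominant term is g(z) = z^9; let h(z) = z^6 + 5 so f = g + h
Step 3: On |z| = 2: |g| = 512 and |h| <= 64 + 5 = 69
Step 4: Since 512 > 69, |h| < |g| on |z| = 2, so by Rouche f has the same number of zeros as g inside |z| < 2
Step 5: g(z) = z^9 has 9 zeros (all at the origin) inside |z| < 2. Answer = 9

9


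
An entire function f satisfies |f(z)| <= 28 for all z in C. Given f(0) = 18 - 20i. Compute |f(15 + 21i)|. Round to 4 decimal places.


Step 1: By Liouville's theorem, a bounded entire function is constant.
Step 2: f(z) = f(0) = 18 - 20i for all z.
Step 3: |f(w)| = |18 - 20i| = sqrt(324 + 400)
Step 4: = 26.9072

26.9072


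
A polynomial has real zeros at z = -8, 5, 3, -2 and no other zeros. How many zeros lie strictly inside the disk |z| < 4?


Step 1: Check each root:
  z = -8: |-8| = 8 >= 4
  z = 5: |5| = 5 >= 4
  z = 3: |3| = 3 < 4
  z = -2: |-2| = 2 < 4
Step 2: Count = 2

2


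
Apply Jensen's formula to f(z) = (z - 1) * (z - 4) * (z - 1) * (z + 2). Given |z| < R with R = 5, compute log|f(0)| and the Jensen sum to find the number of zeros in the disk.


Jensen's formula: (1/2pi)*integral log|f(Re^it)|dt = log|f(0)| + sum_{|a_k|<R} log(R/|a_k|)
Step 1: f(0) = (-1) * (-4) * (-1) * 2 = -8
Step 2: log|f(0)| = log|1| + log|4| + log|1| + log|-2| = 2.0794
Step 3: Zeros inside |z| < 5: 1, 4, 1, -2
Step 4: Jensen sum = log(5/1) + log(5/4) + log(5/1) + log(5/2) = 4.3583
Step 5: n(R) = number of terms in the Jensen sum = count of zeros inside |z| < 5 = 4

4


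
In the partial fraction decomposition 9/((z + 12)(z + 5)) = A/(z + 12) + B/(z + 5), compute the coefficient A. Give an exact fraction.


Step 1: Multiply both sides by (z + 12) and set z = -12
Step 2: A = 9 / (-12 + 5)
Step 3: A = 9 / (-7)
Step 4: A = -9/7

-9/7


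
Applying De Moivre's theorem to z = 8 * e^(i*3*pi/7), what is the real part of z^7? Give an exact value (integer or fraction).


Step 1: By De Moivre's theorem, z^7 = 8^7 * e^(i*7*3*pi/7) = 2097152 * (cos(3*pi) + i*sin(3*pi))
Step 2: |z|^7 = 8^7 = 2097152
Step 3: Reduce the angle mod 2*pi: 3*pi - 2*pi = pi
Step 4: cos(pi) = -1
Step 5: Re(z^7) = 2097152 * (-1) = -2097152

-2097152


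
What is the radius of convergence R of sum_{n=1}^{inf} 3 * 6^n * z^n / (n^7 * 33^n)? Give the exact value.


Step 1: General term a_n = 3 * 6^n / (n^7 * 33^n)
Step 2: By the root test, |a_n|^(1/n) = 3^(1/n) * 6 / (n^(7/n) * 33) -> 6/33 as n -> infinity (since 3^(1/n) -> 1 and n^(7/n) -> 1)
Step 3: R = 1/lim|a_n|^(1/n) = 33/6 = 11/2

11/2


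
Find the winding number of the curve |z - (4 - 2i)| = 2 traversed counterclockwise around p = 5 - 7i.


Step 1: Center c = (4, -2), radius = 2
Step 2: |p - c|^2 = 1^2 + (-5)^2 = 26
Step 3: r^2 = 4
Step 4: |p-c| > r so winding number = 0

0


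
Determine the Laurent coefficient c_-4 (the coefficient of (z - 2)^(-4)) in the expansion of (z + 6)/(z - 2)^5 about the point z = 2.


Step 1: Write the numerator in powers of (z - 2): z + 6 = (z - 2) + (1*2 + 6) = (z - 2) + 8
Step 2: Divide by (z - 2)^5: f(z) = 8(z - 2)^(-5) + (z - 2)^(-4)
Step 3: This finite sum is the Laurent series of f about z = 2.
Step 4: Coefficient of (z - 2)^(-4) = coefficient of (z - 2) in the re-centred numerator = 1

1


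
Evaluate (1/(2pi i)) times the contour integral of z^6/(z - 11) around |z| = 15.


Step 1: f(z) = z^6, a = 11 is inside |z| = 15
Step 2: By Cauchy integral formula: (1/(2pi*i)) * integral = f(a)
Step 3: f(11) = 11^6 = 1771561

1771561


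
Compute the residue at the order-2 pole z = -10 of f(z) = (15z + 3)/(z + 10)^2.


Step 1: Pole of order 2 at z = -10
Step 2: Res = lim d/dz [(z + 10)^2 * f(z)] as z -> -10
Step 3: (z + 10)^2 * f(z) = 15z + 3
Step 4: d/dz[15z + 3] = 15

15


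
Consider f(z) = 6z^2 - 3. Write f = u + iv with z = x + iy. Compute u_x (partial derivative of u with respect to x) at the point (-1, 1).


Step 1: f(z) = 6(x+iy)^2 - 3
Step 2: u = 6(x^2 - y^2) - 3
Step 3: u_x = 12x + 0
Step 4: At (-1, 1): u_x = -12 + 0 = -12

-12


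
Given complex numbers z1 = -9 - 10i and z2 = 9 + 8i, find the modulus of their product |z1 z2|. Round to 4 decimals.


Step 1: |z1| = sqrt((-9)^2 + (-10)^2) = sqrt(181)
Step 2: |z2| = sqrt(9^2 + 8^2) = sqrt(145)
Step 3: |z1*z2| = |z1|*|z2| = sqrt(181) * sqrt(145) = sqrt(181 * 145) = sqrt(26245)
Step 4: = 162.0031

162.0031


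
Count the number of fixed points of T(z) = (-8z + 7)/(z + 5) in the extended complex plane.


Step 1: Fixed points satisfy T(z) = z
Step 2: z^2 + 13z - 7 = 0
Step 3: Discriminant = 13^2 - 4*1*(-7) = 197
Step 4: Number of fixed points = 2

2


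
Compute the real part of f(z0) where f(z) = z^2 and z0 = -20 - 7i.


Step 1: z0 = -20 - 7i
Step 2: z0^2 = (-20)^2 - (-7)^2 + 280i
Step 3: real part = 400 - 49 = 351

351


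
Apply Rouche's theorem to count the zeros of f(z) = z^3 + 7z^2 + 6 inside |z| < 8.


Step 1: On |z| = 8 the three terms have sizes |z^3| = 8^3 = 512, |7z^2| = 7*8^2 = 448, |6| = 6
Step 2: The dominant term is g(z) = z^3; let h(z) = 7z^2 + 6 so f = g + h
Step 3: On |z| = 8: |g| = 512 and |h| <= 448 + 6 = 454
Step 4: Since 512 > 454, |h| < |g| on |z| = 8, so by Rouche f has the same number of zeros as g inside |z| < 8
Step 5: g(z) = z^3 has 3 zeros (all at the origin) inside |z| < 8. Answer = 3

3


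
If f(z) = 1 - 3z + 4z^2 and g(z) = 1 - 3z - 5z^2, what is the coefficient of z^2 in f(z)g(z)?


Step 1: z^2 term in f*g comes from: (1)*(-5z^2) + (-3z)*(-3z) + (4z^2)*(1)
Step 2: = -5 + 9 + 4
Step 3: = 8

8


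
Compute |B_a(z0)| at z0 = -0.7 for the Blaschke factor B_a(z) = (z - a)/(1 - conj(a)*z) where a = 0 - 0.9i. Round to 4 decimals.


Step 1: Numerator z0 - a = -0.7 - (0 - 0.9i) = -0.7 + 0.9i
Step 2: Denominator 1 - conj(a)*z0 = 1 - (0 + 0.9i)*(-0.7) = 1 + 0.63i
Step 3: |z0 - a|^2 = (-0.7)^2 + 0.9^2 = 1.3; |1 - conj(a)*z0|^2 = 1^2 + 0.63^2 = 1.3969
Step 4: |B_a(-0.7)| = sqrt(1.3 / 1.3969) = sqrt(0.930632)
Step 5: = 0.9647

0.9647


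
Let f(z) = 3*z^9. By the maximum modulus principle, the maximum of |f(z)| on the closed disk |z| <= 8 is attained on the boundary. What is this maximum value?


Step 1: On |z| = 8, |f(z)| = 3 * |z|^9 = 3 * 8^9
Step 2: By maximum modulus principle, maximum is on boundary.
Step 3: Maximum = 3 * 134217728 = 402653184

402653184


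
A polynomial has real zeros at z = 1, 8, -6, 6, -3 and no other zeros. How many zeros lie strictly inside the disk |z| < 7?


Step 1: Check each root:
  z = 1: |1| = 1 < 7
  z = 8: |8| = 8 >= 7
  z = -6: |-6| = 6 < 7
  z = 6: |6| = 6 < 7
  z = -3: |-3| = 3 < 7
Step 2: Count = 4

4


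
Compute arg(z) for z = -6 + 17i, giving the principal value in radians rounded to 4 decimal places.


Step 1: z = -6 + 17i
Step 2: arg(z) = atan2(17, -6)
Step 3: arg(z) = 1.9101

1.9101


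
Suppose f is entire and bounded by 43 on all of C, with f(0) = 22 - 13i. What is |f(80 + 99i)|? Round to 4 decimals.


Step 1: By Liouville's theorem, a bounded entire function is constant.
Step 2: f(z) = f(0) = 22 - 13i for all z.
Step 3: |f(w)| = |22 - 13i| = sqrt(484 + 169)
Step 4: = 25.5539

25.5539


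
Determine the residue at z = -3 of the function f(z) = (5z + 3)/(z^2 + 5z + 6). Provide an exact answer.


Step 1: Q(z) = z^2 + 5z + 6 = (z + 3)(z + 2)
Step 2: Q'(z) = 2z + 5
Step 3: Q'(-3) = -1, P(-3) = -12
Step 4: Res = P(-3)/Q'(-3) = -12/(-1) = 12

12


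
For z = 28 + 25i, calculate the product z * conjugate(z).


Step 1: conj(z) = 28 - 25i
Step 2: z * conj(z) = 28^2 + 25^2
Step 3: = 784 + 625 = 1409

1409


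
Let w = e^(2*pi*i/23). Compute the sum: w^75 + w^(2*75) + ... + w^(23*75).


Step 1: The sum sum_{j=1}^{n} w^(k*j) equals n if n | k, else 0.
Step 2: Here n = 23, k = 75
Step 3: Does n divide k? 23 | 75 -> False
Step 4: Sum = 0

0


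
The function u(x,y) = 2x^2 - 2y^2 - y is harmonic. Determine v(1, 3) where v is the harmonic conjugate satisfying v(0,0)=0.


Step 1: v_x = -u_y = 4y + 1
Step 2: v_y = u_x = 4x + 0
Step 3: v = 4xy + x + C
Step 4: v(0,0) = 0 => C = 0
Step 5: v(1, 3) = 13

13


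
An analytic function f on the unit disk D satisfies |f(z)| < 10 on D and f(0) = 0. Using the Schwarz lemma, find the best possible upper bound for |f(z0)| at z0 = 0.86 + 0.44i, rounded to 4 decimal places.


Step 1: g = f/10 maps D -> D with g(0) = 0, so by the Schwarz lemma |g(z)| <= |z|, i.e. |f(z)| <= 10|z|; this is sharp (f(z) = 10z).
Step 2: |z0|^2 = 0.86^2 + 0.44^2 = 0.9332
Step 3: |z0| = sqrt(0.9332) = 0.966023
Step 4: Best bound = 10 * |z0| = 10 * 0.966023 = 9.6602

9.6602


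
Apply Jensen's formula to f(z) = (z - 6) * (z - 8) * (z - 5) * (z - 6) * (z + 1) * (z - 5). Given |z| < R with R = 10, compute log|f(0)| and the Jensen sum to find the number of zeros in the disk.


Jensen's formula: (1/2pi)*integral log|f(Re^it)|dt = log|f(0)| + sum_{|a_k|<R} log(R/|a_k|)
Step 1: f(0) = (-6) * (-8) * (-5) * (-6) * 1 * (-5) = -7200
Step 2: log|f(0)| = log|6| + log|8| + log|5| + log|6| + log|-1| + log|5| = 8.8818
Step 3: Zeros inside |z| < 10: 6, 8, 5, 6, -1, 5
Step 4: Jensen sum = log(10/6) + log(10/8) + log(10/5) + log(10/6) + log(10/1) + log(10/5) = 4.9337
Step 5: n(R) = number of terms in the Jensen sum = count of zeros inside |z| < 10 = 6

6


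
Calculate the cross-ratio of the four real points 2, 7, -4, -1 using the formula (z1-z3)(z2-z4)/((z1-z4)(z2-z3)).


Step 1: (z1-z3)(z2-z4) = 6 * 8 = 48
Step 2: (z1-z4)(z2-z3) = 3 * 11 = 33
Step 3: Cross-ratio = 48/33 = 16/11

16/11


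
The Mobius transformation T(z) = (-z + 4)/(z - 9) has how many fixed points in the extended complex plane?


Step 1: Fixed points satisfy T(z) = z
Step 2: z^2 - 8z - 4 = 0
Step 3: Discriminant = (-8)^2 - 4*1*(-4) = 80
Step 4: Number of fixed points = 2

2


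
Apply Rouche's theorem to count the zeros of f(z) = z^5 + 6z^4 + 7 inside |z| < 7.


Step 1: On |z| = 7 the three terms have sizes |z^5| = 7^5 = 16807, |6z^4| = 6*7^4 = 14406, |7| = 7
Step 2: The dominant term is g(z) = z^5; let h(z) = 6z^4 + 7 so f = g + h
Step 3: On |z| = 7: |g| = 16807 and |h| <= 14406 + 7 = 14413
Step 4: Since 16807 > 14413, |h| < |g| on |z| = 7, so by Rouche f has the same number of zeros as g inside |z| < 7
Step 5: g(z) = z^5 has 5 zeros (all at the origin) inside |z| < 7. Answer = 5

5


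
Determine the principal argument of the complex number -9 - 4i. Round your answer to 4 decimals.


Step 1: z = -9 - 4i
Step 2: arg(z) = atan2(-4, -9)
Step 3: arg(z) = -2.7234

-2.7234


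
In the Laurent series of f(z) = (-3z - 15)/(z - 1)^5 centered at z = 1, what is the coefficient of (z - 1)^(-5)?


Step 1: Write the numerator in powers of (z - 1): -3z - 15 = -3(z - 1) + (-3*1 - 15) = -3(z - 1) - 18
Step 2: Divide by (z - 1)^5: f(z) = -18(z - 1)^(-5) - 3(z - 1)^(-4)
Step 3: This finite sum is the Laurent series of f about z = 1.
Step 4: Coefficient of (z - 1)^(-5) = -3*1 - 15 = -18

-18


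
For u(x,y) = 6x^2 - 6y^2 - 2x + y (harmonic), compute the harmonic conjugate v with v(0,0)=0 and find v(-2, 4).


Step 1: v_x = -u_y = 12y - 1
Step 2: v_y = u_x = 12x - 2
Step 3: v = 12xy - x - 2y + C
Step 4: v(0,0) = 0 => C = 0
Step 5: v(-2, 4) = -102

-102


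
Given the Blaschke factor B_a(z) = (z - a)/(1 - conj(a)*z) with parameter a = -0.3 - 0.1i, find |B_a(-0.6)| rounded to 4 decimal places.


Step 1: Numerator z0 - a = -0.6 - (-0.3 - 0.1i) = -0.3 + 0.1i
Step 2: Denominator 1 - conj(a)*z0 = 1 - (-0.3 + 0.1i)*(-0.6) = 0.82 + 0.06i
Step 3: |z0 - a|^2 = (-0.3)^2 + 0.1^2 = 0.1; |1 - conj(a)*z0|^2 = 0.82^2 + 0.06^2 = 0.676
Step 4: |B_a(-0.6)| = sqrt(0.1 / 0.676) = sqrt(0.147929)
Step 5: = 0.3846

0.3846


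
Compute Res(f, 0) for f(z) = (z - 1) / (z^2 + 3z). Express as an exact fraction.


Step 1: Q(z) = z^2 + 3z = (z)(z + 3)
Step 2: Q'(z) = 2z + 3
Step 3: Q'(0) = 3, P(0) = -1
Step 4: Res = P(0)/Q'(0) = -1/3 = -1/3

-1/3


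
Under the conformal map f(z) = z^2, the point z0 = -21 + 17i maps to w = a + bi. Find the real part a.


Step 1: z0 = -21 + 17i
Step 2: z0^2 = (-21)^2 - 17^2 - 714i
Step 3: real part = 441 - 289 = 152

152


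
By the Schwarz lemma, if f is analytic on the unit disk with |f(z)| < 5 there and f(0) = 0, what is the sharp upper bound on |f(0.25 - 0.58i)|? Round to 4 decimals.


Step 1: g = f/5 maps D -> D with g(0) = 0, so by the Schwarz lemma |g(z)| <= |z|, i.e. |f(z)| <= 5|z|; this is sharp (f(z) = 5z).
Step 2: |z0|^2 = 0.25^2 + (-0.58)^2 = 0.3989
Step 3: |z0| = sqrt(0.3989) = 0.631585
Step 4: Best bound = 5 * |z0| = 5 * 0.631585 = 3.1579

3.1579


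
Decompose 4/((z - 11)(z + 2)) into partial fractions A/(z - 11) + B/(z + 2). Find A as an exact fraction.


Step 1: Multiply both sides by (z - 11) and set z = 11
Step 2: A = 4 / (11 + 2)
Step 3: A = 4 / 13
Step 4: A = 4/13

4/13


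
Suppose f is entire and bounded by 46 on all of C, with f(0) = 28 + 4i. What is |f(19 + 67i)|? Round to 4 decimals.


Step 1: By Liouville's theorem, a bounded entire function is constant.
Step 2: f(z) = f(0) = 28 + 4i for all z.
Step 3: |f(w)| = |28 + 4i| = sqrt(784 + 16)
Step 4: = 28.2843

28.2843


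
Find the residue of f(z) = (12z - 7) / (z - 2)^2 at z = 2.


Step 1: Pole of order 2 at z = 2
Step 2: Res = lim d/dz [(z - 2)^2 * f(z)] as z -> 2
Step 3: (z - 2)^2 * f(z) = 12z - 7
Step 4: d/dz[12z - 7] = 12

12


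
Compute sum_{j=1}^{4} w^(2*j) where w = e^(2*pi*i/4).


Step 1: The sum sum_{j=1}^{n} w^(k*j) equals n if n | k, else 0.
Step 2: Here n = 4, k = 2
Step 3: Does n divide k? 4 | 2 -> False
Step 4: Sum = 0

0


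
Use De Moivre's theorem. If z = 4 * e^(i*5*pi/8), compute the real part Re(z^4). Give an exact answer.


Step 1: By De Moivre's theorem, z^4 = 4^4 * e^(i*4*5*pi/8) = 256 * (cos(5*pi/2) + i*sin(5*pi/2))
Step 2: |z|^4 = 4^4 = 256
Step 3: Reduce the angle mod 2*pi: 5*pi/2 - 2*pi = pi/2
Step 4: cos(pi/2) = 0
Step 5: Re(z^4) = 256 * 0 = 0

0


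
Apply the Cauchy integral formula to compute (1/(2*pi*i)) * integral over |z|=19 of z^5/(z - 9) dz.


Step 1: f(z) = z^5, a = 9 is inside |z| = 19
Step 2: By Cauchy integral formula: (1/(2pi*i)) * integral = f(a)
Step 3: f(9) = 9^5 = 59049

59049


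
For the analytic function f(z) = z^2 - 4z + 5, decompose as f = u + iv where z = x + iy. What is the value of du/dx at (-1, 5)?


Step 1: f(z) = (x+iy)^2 - 4(x+iy) + 5
Step 2: u = (x^2 - y^2) - 4x + 5
Step 3: u_x = 2x - 4
Step 4: At (-1, 5): u_x = -2 - 4 = -6

-6


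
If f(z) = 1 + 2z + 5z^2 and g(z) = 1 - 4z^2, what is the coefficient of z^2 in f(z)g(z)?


Step 1: z^2 term in f*g comes from: (1)*(-4z^2) + (2z)*(0) + (5z^2)*(1)
Step 2: = -4 + 0 + 5
Step 3: = 1

1


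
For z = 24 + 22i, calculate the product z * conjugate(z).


Step 1: conj(z) = 24 - 22i
Step 2: z * conj(z) = 24^2 + 22^2
Step 3: = 576 + 484 = 1060

1060


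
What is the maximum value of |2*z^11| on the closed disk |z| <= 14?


Step 1: On |z| = 14, |f(z)| = 2 * |z|^11 = 2 * 14^11
Step 2: By maximum modulus principle, maximum is on boundary.
Step 3: Maximum = 2 * 4049565169664 = 8099130339328

8099130339328


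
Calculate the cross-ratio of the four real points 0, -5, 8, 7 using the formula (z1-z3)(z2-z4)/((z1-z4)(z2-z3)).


Step 1: (z1-z3)(z2-z4) = (-8) * (-12) = 96
Step 2: (z1-z4)(z2-z3) = (-7) * (-13) = 91
Step 3: Cross-ratio = 96/91 = 96/91

96/91


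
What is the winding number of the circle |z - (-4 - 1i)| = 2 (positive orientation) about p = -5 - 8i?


Step 1: Center c = (-4, -1), radius = 2
Step 2: |p - c|^2 = (-1)^2 + (-7)^2 = 50
Step 3: r^2 = 4
Step 4: |p-c| > r so winding number = 0

0


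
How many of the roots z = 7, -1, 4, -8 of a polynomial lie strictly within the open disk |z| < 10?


Step 1: Check each root:
  z = 7: |7| = 7 < 10
  z = -1: |-1| = 1 < 10
  z = 4: |4| = 4 < 10
  z = -8: |-8| = 8 < 10
Step 2: Count = 4

4


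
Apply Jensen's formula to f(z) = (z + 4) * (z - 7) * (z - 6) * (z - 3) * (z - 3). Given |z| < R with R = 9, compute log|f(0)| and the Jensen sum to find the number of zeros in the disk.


Jensen's formula: (1/2pi)*integral log|f(Re^it)|dt = log|f(0)| + sum_{|a_k|<R} log(R/|a_k|)
Step 1: f(0) = 4 * (-7) * (-6) * (-3) * (-3) = 1512
Step 2: log|f(0)| = log|-4| + log|7| + log|6| + log|3| + log|3| = 7.3212
Step 3: Zeros inside |z| < 9: -4, 7, 6, 3, 3
Step 4: Jensen sum = log(9/4) + log(9/7) + log(9/6) + log(9/3) + log(9/3) = 3.6649
Step 5: n(R) = number of terms in the Jensen sum = count of zeros inside |z| < 9 = 5

5


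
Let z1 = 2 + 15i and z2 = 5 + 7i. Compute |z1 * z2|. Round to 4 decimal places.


Step 1: |z1| = sqrt(2^2 + 15^2) = sqrt(229)
Step 2: |z2| = sqrt(5^2 + 7^2) = sqrt(74)
Step 3: |z1*z2| = |z1|*|z2| = sqrt(229) * sqrt(74) = sqrt(229 * 74) = sqrt(16946)
Step 4: = 130.1768

130.1768


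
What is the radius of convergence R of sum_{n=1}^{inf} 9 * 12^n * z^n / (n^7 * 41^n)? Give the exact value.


Step 1: General term a_n = 9 * 12^n / (n^7 * 41^n)
Step 2: By the root test, |a_n|^(1/n) = 9^(1/n) * 12 / (n^(7/n) * 41) -> 12/41 as n -> infinity (since 9^(1/n) -> 1 and n^(7/n) -> 1)
Step 3: R = 1/lim|a_n|^(1/n) = 41/12

41/12


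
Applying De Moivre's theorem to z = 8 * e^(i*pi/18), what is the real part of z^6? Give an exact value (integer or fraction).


Step 1: By De Moivre's theorem, z^6 = 8^6 * e^(i*6*pi/18) = 262144 * (cos(pi/3) + i*sin(pi/3))
Step 2: |z|^6 = 8^6 = 262144
Step 3: The angle pi/3 already lies in [0, 2*pi)
Step 4: cos(pi/3) = 1/2
Step 5: Re(z^6) = 262144 * 1/2 = 131072

131072


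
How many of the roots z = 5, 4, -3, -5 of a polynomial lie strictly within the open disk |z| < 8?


Step 1: Check each root:
  z = 5: |5| = 5 < 8
  z = 4: |4| = 4 < 8
  z = -3: |-3| = 3 < 8
  z = -5: |-5| = 5 < 8
Step 2: Count = 4

4


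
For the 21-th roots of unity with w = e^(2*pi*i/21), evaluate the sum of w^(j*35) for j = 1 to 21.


Step 1: The sum sum_{j=1}^{n} w^(k*j) equals n if n | k, else 0.
Step 2: Here n = 21, k = 35
Step 3: Does n divide k? 21 | 35 -> False
Step 4: Sum = 0

0


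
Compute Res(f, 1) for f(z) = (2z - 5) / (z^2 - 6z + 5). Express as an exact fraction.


Step 1: Q(z) = z^2 - 6z + 5 = (z - 1)(z - 5)
Step 2: Q'(z) = 2z - 6
Step 3: Q'(1) = -4, P(1) = -3
Step 4: Res = P(1)/Q'(1) = -3/(-4) = 3/4

3/4


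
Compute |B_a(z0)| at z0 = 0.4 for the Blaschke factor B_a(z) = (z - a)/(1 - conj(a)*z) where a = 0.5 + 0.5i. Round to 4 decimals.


Step 1: Numerator z0 - a = 0.4 - (0.5 + 0.5i) = -0.1 - 0.5i
Step 2: Denominator 1 - conj(a)*z0 = 1 - (0.5 - 0.5i)*0.4 = 0.8 + 0.2i
Step 3: |z0 - a|^2 = (-0.1)^2 + (-0.5)^2 = 0.26; |1 - conj(a)*z0|^2 = 0.8^2 + 0.2^2 = 0.68
Step 4: |B_a(0.4)| = sqrt(0.26 / 0.68) = sqrt(0.382353)
Step 5: = 0.6183

0.6183


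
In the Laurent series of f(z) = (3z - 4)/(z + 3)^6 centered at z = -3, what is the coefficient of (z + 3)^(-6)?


Step 1: Write the numerator in powers of (z + 3): 3z - 4 = 3(z + 3) + (3*(-3) - 4) = 3(z + 3) - 13
Step 2: Divide by (z + 3)^6: f(z) = -13(z + 3)^(-6) + 3(z + 3)^(-5)
Step 3: This finite sum is the Laurent series of f about z = -3.
Step 4: Coefficient of (z + 3)^(-6) = 3*(-3) - 4 = -13

-13


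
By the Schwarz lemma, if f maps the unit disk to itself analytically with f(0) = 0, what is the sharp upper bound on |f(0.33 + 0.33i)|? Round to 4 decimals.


Step 1: Schwarz lemma: if f: D -> D is analytic with f(0) = 0, then |f(z)| <= |z| for all z in D, and this is sharp (f(z) = z).
Step 2: |z0|^2 = 0.33^2 + 0.33^2 = 0.2178
Step 3: |z0| = sqrt(0.2178) = 0.46669
Step 4: Best bound = |z0| = 0.4667

0.4667


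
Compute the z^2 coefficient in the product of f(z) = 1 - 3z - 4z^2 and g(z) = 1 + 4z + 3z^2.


Step 1: z^2 term in f*g comes from: (1)*(3z^2) + (-3z)*(4z) + (-4z^2)*(1)
Step 2: = 3 - 12 - 4
Step 3: = -13

-13


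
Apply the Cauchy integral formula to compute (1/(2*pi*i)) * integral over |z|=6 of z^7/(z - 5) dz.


Step 1: f(z) = z^7, a = 5 is inside |z| = 6
Step 2: By Cauchy integral formula: (1/(2pi*i)) * integral = f(a)
Step 3: f(5) = 5^7 = 78125

78125


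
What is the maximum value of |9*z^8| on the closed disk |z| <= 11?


Step 1: On |z| = 11, |f(z)| = 9 * |z|^8 = 9 * 11^8
Step 2: By maximum modulus principle, maximum is on boundary.
Step 3: Maximum = 9 * 214358881 = 1929229929

1929229929


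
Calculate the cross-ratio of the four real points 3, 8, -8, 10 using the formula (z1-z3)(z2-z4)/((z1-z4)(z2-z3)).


Step 1: (z1-z3)(z2-z4) = 11 * (-2) = -22
Step 2: (z1-z4)(z2-z3) = (-7) * 16 = -112
Step 3: Cross-ratio = 22/112 = 11/56

11/56


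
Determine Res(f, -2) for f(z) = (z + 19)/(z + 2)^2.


Step 1: Pole of order 2 at z = -2
Step 2: Res = lim d/dz [(z + 2)^2 * f(z)] as z -> -2
Step 3: (z + 2)^2 * f(z) = z + 19
Step 4: d/dz[z + 19] = 1

1


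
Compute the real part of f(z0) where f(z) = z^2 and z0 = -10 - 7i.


Step 1: z0 = -10 - 7i
Step 2: z0^2 = (-10)^2 - (-7)^2 + 140i
Step 3: real part = 100 - 49 = 51

51


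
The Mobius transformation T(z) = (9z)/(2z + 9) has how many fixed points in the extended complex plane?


Step 1: Fixed points satisfy T(z) = z
Step 2: 2z^2 = 0
Step 3: Discriminant = 0^2 - 4*2*0 = 0
Step 4: Number of fixed points = 1

1


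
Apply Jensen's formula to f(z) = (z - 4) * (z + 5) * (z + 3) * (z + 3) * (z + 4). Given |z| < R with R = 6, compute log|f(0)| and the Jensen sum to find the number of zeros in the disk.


Jensen's formula: (1/2pi)*integral log|f(Re^it)|dt = log|f(0)| + sum_{|a_k|<R} log(R/|a_k|)
Step 1: f(0) = (-4) * 5 * 3 * 3 * 4 = -720
Step 2: log|f(0)| = log|4| + log|-5| + log|-3| + log|-3| + log|-4| = 6.5793
Step 3: Zeros inside |z| < 6: 4, -5, -3, -3, -4
Step 4: Jensen sum = log(6/4) + log(6/5) + log(6/3) + log(6/3) + log(6/4) = 2.3795
Step 5: n(R) = number of terms in the Jensen sum = count of zeros inside |z| < 6 = 5

5


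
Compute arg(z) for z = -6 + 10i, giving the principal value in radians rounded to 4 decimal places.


Step 1: z = -6 + 10i
Step 2: arg(z) = atan2(10, -6)
Step 3: arg(z) = 2.1112

2.1112


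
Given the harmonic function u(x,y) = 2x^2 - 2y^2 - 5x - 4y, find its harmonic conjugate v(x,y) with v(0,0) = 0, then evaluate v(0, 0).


Step 1: v_x = -u_y = 4y + 4
Step 2: v_y = u_x = 4x - 5
Step 3: v = 4xy + 4x - 5y + C
Step 4: v(0,0) = 0 => C = 0
Step 5: v(0, 0) = 0

0


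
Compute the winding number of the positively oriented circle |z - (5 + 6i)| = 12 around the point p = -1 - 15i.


Step 1: Center c = (5, 6), radius = 12
Step 2: |p - c|^2 = (-6)^2 + (-21)^2 = 477
Step 3: r^2 = 144
Step 4: |p-c| > r so winding number = 0

0


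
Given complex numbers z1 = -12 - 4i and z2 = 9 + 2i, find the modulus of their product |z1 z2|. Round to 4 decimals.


Step 1: |z1| = sqrt((-12)^2 + (-4)^2) = sqrt(160)
Step 2: |z2| = sqrt(9^2 + 2^2) = sqrt(85)
Step 3: |z1*z2| = |z1|*|z2| = sqrt(160) * sqrt(85) = sqrt(160 * 85) = sqrt(13600)
Step 4: = 116.619

116.619


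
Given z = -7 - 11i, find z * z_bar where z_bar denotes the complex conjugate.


Step 1: conj(z) = -7 + 11i
Step 2: z * conj(z) = (-7)^2 + (-11)^2
Step 3: = 49 + 121 = 170

170


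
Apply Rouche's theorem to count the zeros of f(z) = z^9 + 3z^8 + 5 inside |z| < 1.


Step 1: On |z| = 1 the three terms have sizes |z^9| = 1^9 = 1, |3z^8| = 3*1^8 = 3, |5| = 5
Step 2: The dominant term is g(z) = 5; let h(z) = z^9 + 3z^8 so f = g + h
Step 3: On |z| = 1: |g| = 5 and |h| <= 1 + 3 = 4
Step 4: Since 5 > 4, |h| < |g| on |z| = 1, so by Rouche f has the same number of zeros as g inside |z| < 1
Step 5: g(z) = 5 is a nonzero constant with no zeros inside |z| < 1. Answer = 0

0


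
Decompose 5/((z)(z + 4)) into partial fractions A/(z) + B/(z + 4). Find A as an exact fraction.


Step 1: Multiply both sides by (z) and set z = 0
Step 2: A = 5 / (0 + 4)
Step 3: A = 5 / 4
Step 4: A = 5/4

5/4


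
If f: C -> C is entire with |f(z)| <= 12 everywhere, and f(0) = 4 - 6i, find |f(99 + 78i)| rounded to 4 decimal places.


Step 1: By Liouville's theorem, a bounded entire function is constant.
Step 2: f(z) = f(0) = 4 - 6i for all z.
Step 3: |f(w)| = |4 - 6i| = sqrt(16 + 36)
Step 4: = 7.2111

7.2111


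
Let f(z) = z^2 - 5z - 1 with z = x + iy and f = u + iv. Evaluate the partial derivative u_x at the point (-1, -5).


Step 1: f(z) = (x+iy)^2 - 5(x+iy) - 1
Step 2: u = (x^2 - y^2) - 5x - 1
Step 3: u_x = 2x - 5
Step 4: At (-1, -5): u_x = -2 - 5 = -7

-7


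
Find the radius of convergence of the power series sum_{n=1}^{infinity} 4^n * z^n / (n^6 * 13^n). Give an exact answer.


Step 1: General term a_n = 4^n / (n^6 * 13^n)
Step 2: By the root test, |a_n|^(1/n) = 4 / (n^(6/n) * 13) -> 4/13 as n -> infinity (since n^(6/n) -> 1)
Step 3: R = 1/lim|a_n|^(1/n) = 13/4

13/4


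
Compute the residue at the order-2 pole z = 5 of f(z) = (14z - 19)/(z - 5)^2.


Step 1: Pole of order 2 at z = 5
Step 2: Res = lim d/dz [(z - 5)^2 * f(z)] as z -> 5
Step 3: (z - 5)^2 * f(z) = 14z - 19
Step 4: d/dz[14z - 19] = 14

14


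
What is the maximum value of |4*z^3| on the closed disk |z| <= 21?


Step 1: On |z| = 21, |f(z)| = 4 * |z|^3 = 4 * 21^3
Step 2: By maximum modulus principle, maximum is on boundary.
Step 3: Maximum = 4 * 9261 = 37044

37044


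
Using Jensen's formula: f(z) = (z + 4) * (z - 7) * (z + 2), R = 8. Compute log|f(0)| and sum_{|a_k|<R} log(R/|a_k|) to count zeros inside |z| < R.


Jensen's formula: (1/2pi)*integral log|f(Re^it)|dt = log|f(0)| + sum_{|a_k|<R} log(R/|a_k|)
Step 1: f(0) = 4 * (-7) * 2 = -56
Step 2: log|f(0)| = log|-4| + log|7| + log|-2| = 4.0254
Step 3: Zeros inside |z| < 8: -4, 7, -2
Step 4: Jensen sum = log(8/4) + log(8/7) + log(8/2) = 2.213
Step 5: n(R) = number of terms in the Jensen sum = count of zeros inside |z| < 8 = 3

3


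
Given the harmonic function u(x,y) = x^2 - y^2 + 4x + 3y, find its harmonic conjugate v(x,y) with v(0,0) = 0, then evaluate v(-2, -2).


Step 1: v_x = -u_y = 2y - 3
Step 2: v_y = u_x = 2x + 4
Step 3: v = 2xy - 3x + 4y + C
Step 4: v(0,0) = 0 => C = 0
Step 5: v(-2, -2) = 6

6


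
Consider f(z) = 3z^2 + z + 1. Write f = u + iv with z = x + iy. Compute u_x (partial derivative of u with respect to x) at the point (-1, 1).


Step 1: f(z) = 3(x+iy)^2 + (x+iy) + 1
Step 2: u = 3(x^2 - y^2) + x + 1
Step 3: u_x = 6x + 1
Step 4: At (-1, 1): u_x = -6 + 1 = -5

-5


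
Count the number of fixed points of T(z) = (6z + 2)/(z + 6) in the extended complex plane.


Step 1: Fixed points satisfy T(z) = z
Step 2: z^2 - 2 = 0
Step 3: Discriminant = 0^2 - 4*1*(-2) = 8
Step 4: Number of fixed points = 2

2


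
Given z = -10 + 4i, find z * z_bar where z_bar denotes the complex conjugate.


Step 1: conj(z) = -10 - 4i
Step 2: z * conj(z) = (-10)^2 + 4^2
Step 3: = 100 + 16 = 116

116


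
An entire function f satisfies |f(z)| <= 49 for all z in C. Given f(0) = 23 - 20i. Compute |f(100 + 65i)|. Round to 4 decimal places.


Step 1: By Liouville's theorem, a bounded entire function is constant.
Step 2: f(z) = f(0) = 23 - 20i for all z.
Step 3: |f(w)| = |23 - 20i| = sqrt(529 + 400)
Step 4: = 30.4795

30.4795
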